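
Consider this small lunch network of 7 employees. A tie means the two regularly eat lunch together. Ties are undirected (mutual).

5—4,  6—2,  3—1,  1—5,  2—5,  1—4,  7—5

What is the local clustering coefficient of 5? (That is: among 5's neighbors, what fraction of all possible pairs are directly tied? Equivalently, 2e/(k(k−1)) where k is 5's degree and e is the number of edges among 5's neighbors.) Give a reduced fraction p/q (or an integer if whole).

5's neighbors: 1, 2, 4, and 7 (k = 4).
Possible neighbor pairs: C(4,2) = 6. Edges among them: 1–4 → e = 1.
Clustering(5) = 1/6.

1/6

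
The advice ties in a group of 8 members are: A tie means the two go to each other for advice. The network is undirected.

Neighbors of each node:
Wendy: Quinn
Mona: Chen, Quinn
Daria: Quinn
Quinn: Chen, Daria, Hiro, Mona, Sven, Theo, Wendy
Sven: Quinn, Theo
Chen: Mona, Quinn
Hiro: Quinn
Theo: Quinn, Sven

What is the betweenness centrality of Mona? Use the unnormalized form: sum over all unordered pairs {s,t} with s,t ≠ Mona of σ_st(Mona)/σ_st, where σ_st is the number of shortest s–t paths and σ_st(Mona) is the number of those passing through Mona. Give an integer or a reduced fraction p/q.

0

No shortest path between any pair of other nodes passes through Mona.
Summing the contributions gives betweenness(Mona) = 0.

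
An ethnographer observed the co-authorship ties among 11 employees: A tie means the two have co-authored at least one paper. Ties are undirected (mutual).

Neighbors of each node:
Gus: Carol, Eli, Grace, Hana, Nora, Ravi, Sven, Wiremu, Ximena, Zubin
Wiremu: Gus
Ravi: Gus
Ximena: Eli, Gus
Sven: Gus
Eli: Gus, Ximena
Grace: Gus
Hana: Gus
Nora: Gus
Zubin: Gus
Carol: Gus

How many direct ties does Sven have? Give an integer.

Sven is directly tied to Gus. That is 1 neighbor, so the degree of Sven is 1.

1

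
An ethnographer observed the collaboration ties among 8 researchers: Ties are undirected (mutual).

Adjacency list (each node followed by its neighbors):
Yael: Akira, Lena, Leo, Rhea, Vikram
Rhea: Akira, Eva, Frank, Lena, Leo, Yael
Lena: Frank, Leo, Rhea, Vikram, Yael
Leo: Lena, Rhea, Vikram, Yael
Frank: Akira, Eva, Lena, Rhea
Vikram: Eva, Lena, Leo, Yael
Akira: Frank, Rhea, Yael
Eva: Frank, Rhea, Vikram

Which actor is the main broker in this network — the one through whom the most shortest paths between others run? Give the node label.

Rhea

Unnormalized betweenness of each node: Akira:1/3, Eva:3/4, Frank:7/6, Lena:19/12, Leo:1/4, Rhea:7/2, Vikram:4/3, Yael:25/12.
Rhea has the largest value, 7/2, making it the main broker — the node through which the most shortest paths run.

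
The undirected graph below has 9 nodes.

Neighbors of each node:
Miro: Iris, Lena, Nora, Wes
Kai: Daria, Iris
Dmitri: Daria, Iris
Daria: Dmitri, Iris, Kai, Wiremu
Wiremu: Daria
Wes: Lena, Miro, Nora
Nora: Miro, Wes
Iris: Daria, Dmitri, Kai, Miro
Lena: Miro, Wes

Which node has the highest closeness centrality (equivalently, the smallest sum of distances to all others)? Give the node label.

Farness (sum of distances to all others) for each node — Daria:15, Dmitri:17, Iris:12, Kai:17, Lena:19, Miro:13, Nora:19, Wes:18, Wiremu:22.
The smallest farness is 12, for Iris, so Iris has the highest closeness.

Iris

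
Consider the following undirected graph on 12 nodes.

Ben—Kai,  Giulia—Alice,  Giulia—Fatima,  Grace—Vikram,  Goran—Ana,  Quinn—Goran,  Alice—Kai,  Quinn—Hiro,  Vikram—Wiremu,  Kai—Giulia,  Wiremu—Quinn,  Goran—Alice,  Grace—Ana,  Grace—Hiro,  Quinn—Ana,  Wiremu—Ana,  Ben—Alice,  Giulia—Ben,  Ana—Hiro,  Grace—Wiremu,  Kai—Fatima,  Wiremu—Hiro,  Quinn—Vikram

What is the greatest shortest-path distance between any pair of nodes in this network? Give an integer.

Eccentricity of each node (its greatest distance to any other): Alice:3, Ana:4, Ben:4, Fatima:5, Giulia:4, Goran:3, Grace:5, Hiro:5, Kai:4, Quinn:4, Vikram:5, Wiremu:5.
The maximum eccentricity is 5, realized for instance by the pair Fatima–Grace via Fatima – Giulia – Alice – Goran – Ana – Grace. So the diameter is 5.

5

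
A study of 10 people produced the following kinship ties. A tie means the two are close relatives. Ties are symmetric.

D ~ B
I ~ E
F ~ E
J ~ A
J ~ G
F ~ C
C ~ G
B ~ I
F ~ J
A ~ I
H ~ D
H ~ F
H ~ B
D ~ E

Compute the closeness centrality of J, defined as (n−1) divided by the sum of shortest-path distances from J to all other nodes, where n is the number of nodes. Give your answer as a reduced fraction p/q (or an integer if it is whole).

Distances from J: A:1, B:3, C:2, D:3, E:2, F:1, G:1, H:2, I:2. Sum = 17.
n = 10, so closeness = 9/17.

9/17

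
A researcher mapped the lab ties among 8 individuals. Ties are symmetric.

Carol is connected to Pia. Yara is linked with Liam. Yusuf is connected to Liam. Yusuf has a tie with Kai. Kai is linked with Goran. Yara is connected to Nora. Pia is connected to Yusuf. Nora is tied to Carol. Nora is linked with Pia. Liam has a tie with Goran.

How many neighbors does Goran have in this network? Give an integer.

2

Goran is directly tied to Kai and Liam. That is 2 neighbors, so the degree of Goran is 2.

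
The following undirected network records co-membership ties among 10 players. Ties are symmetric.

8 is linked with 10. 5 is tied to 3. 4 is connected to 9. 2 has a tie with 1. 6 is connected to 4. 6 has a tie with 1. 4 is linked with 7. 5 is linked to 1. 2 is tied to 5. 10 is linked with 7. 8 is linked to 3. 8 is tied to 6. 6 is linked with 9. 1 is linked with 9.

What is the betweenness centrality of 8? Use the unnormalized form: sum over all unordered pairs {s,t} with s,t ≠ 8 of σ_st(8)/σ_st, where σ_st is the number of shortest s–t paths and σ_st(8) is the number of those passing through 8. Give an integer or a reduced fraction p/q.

Pairs whose geodesics pass through 8 — 2–10: 2/2; 5–10: 1; 5–7: 1/3; 3–10: 1; 3–7: 1; 3–4: 1; 3–6: 1; 3–9: 1/2; 10–6: 1; 10–9: 1/2; 10–1: 1.
All other pairs contribute 0.
Summing the contributions gives betweenness(8) = 28/3.

28/3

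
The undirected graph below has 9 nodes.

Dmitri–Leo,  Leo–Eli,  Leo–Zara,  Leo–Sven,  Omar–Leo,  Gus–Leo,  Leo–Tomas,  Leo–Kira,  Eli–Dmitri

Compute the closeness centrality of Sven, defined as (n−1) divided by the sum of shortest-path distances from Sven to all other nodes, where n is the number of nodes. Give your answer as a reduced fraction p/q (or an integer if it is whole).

Distances from Sven: Dmitri:2, Eli:2, Gus:2, Kira:2, Leo:1, Omar:2, Tomas:2, Zara:2. Sum = 15.
n = 9, so closeness = 8/15.

8/15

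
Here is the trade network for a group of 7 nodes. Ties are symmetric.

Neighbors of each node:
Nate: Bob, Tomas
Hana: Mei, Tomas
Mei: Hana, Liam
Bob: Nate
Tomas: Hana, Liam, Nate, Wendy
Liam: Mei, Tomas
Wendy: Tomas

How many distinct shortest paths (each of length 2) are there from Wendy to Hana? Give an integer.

The shortest distance is 2, and the only length-2 path is Wendy–Tomas–Hana. So there is exactly 1 shortest path.

1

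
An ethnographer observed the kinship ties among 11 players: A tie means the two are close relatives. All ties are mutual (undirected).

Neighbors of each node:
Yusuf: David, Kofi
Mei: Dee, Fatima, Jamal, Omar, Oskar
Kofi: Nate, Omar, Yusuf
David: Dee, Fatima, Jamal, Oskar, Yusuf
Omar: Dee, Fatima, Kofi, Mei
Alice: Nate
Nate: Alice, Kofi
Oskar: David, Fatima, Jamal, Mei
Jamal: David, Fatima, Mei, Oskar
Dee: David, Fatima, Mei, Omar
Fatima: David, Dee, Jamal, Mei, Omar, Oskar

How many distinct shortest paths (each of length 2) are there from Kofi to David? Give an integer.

1

The shortest distance is 2, and the only length-2 path is Kofi–Yusuf–David. So there is exactly 1 shortest path.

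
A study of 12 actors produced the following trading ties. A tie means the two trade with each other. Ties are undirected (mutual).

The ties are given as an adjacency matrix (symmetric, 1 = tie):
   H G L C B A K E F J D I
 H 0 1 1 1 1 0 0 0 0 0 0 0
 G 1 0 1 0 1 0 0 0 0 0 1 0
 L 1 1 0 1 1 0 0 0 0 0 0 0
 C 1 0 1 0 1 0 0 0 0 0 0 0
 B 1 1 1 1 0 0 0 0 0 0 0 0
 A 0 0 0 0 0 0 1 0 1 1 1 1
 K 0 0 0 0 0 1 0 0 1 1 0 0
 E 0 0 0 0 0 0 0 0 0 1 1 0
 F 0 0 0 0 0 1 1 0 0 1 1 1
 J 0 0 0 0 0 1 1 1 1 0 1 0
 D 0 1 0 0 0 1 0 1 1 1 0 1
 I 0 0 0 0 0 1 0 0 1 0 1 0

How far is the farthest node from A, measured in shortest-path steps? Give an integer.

4

Distances from A: B:3, C:4, D:1, E:2, F:1, G:2, H:3, I:1, J:1, K:1, L:3.
The largest is 4 (to C), so the eccentricity of A is 4.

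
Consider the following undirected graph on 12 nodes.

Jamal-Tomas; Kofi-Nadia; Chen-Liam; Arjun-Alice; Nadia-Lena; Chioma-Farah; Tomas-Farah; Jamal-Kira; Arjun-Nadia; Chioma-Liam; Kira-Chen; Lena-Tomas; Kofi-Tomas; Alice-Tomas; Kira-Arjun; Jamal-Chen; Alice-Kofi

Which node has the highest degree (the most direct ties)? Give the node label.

Degrees — Alice:3, Arjun:3, Chen:3, Chioma:2, Farah:2, Jamal:3, Kira:3, Kofi:3, Lena:2, Liam:2, Nadia:3, Tomas:5.
The maximum is 5, attained only by Tomas.

Tomas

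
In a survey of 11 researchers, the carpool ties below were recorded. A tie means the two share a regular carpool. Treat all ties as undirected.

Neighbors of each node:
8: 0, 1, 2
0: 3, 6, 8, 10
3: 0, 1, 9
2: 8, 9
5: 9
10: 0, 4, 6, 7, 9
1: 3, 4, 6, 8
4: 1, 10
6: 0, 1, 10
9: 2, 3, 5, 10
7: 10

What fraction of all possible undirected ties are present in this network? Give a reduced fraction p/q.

There are 16 edges and 11 nodes, so the maximum possible is C(11,2) = 55.
Density = 16/55.

16/55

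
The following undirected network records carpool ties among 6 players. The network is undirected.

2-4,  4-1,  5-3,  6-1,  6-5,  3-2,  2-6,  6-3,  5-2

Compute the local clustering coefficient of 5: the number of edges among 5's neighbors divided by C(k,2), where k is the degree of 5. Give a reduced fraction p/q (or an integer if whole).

5's neighbors: 2, 3, and 6 (k = 3).
Possible neighbor pairs: C(3,2) = 3. Edges among them: 2–3, 2–6, 3–6 → e = 3.
Clustering(5) = 3/3 = 1.

1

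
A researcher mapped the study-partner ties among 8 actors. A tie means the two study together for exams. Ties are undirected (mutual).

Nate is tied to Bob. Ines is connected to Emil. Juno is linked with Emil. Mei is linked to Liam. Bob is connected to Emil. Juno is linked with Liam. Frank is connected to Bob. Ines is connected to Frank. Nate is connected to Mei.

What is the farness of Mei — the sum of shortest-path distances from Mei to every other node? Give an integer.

Distances from Mei: Bob:2, Emil:3, Frank:3, Ines:4, Juno:2, Liam:1, Nate:1.
Sum = 2 + 3 + 3 + 4 + 2 + 1 + 1 = 16.

16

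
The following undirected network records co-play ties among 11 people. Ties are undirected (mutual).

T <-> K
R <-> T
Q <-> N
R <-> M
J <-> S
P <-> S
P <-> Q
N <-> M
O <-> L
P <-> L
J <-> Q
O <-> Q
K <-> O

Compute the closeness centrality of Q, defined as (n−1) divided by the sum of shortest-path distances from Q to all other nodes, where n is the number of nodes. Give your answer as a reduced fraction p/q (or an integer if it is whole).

5/9

Distances from Q: J:1, K:2, L:2, M:2, N:1, O:1, P:1, R:3, S:2, T:3. Sum = 18.
n = 11, so closeness = 10/18 = 5/9.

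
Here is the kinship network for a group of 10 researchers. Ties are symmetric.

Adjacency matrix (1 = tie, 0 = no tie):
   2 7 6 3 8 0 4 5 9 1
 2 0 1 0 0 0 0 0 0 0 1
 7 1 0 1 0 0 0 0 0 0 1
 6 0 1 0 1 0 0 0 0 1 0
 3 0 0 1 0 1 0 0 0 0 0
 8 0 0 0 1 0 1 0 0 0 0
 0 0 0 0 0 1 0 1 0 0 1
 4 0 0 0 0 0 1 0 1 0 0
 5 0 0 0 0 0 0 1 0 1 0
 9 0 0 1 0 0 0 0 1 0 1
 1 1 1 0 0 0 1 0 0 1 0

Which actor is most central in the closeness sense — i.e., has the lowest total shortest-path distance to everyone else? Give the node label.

Farness (sum of distances to all others) for each node — 0:16, 1:15, 2:20, 3:20, 4:20, 5:20, 6:17, 7:18, 8:20, 9:16.
The smallest farness is 15, for 1, so 1 has the highest closeness.

1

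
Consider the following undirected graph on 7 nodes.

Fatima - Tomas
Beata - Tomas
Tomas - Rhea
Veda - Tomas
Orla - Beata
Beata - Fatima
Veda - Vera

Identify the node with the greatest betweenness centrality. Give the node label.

Tomas

Unnormalized betweenness of each node: Beata:5, Fatima:0, Orla:0, Rhea:0, Tomas:11, Veda:5, Vera:0.
Tomas has the largest value, 11, making it the main broker — the node through which the most shortest paths run.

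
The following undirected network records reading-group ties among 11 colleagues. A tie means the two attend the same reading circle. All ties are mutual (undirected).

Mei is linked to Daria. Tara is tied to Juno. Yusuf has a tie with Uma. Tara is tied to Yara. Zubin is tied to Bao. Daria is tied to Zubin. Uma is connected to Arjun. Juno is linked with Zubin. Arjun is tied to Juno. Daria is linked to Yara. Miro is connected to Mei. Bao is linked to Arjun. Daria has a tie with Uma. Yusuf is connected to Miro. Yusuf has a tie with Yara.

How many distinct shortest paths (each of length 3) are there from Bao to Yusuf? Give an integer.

1

The shortest distance is 3, and the only length-3 path is Bao–Arjun–Uma–Yusuf. So there is exactly 1 shortest path.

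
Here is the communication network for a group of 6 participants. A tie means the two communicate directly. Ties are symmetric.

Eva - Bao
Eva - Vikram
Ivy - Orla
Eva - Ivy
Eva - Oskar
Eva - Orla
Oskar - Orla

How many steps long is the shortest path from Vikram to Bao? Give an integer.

One shortest route is Vikram – Eva – Bao, which uses 2 edges, and Vikram and Bao are not directly tied, so nothing shorter exists. So d(Vikram,Bao) = 2.

2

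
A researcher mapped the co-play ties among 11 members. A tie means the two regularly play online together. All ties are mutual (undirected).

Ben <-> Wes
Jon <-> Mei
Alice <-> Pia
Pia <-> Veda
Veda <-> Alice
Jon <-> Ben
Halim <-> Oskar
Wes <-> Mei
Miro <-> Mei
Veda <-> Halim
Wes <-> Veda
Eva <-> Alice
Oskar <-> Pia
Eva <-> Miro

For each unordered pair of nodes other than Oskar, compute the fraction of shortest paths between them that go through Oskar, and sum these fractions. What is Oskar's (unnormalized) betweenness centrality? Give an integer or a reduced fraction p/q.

Pairs whose geodesics pass through Oskar — Pia–Halim: 1/2.
All other pairs contribute 0.
Summing the contributions gives betweenness(Oskar) = 1/2.

1/2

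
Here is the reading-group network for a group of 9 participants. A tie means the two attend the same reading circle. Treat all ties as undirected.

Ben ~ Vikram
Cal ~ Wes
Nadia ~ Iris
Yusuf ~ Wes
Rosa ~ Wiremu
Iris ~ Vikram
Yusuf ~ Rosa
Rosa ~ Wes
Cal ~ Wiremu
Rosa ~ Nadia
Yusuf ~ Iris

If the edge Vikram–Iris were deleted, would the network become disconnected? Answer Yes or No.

Yes

Without the Vikram–Iris edge there is no alternate route between Vikram and Iris, so the network disconnects. It is a bridge.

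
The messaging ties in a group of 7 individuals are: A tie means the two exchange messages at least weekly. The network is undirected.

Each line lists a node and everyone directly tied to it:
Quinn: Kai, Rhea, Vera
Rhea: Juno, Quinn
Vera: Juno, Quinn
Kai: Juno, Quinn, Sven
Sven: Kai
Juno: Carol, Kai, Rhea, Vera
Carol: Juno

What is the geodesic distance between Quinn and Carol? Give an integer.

3

One shortest route is Quinn – Kai – Juno – Carol, which uses 3 edges, and at distance 2 from Quinn we only reach {Juno, Sven}, which does not include Carol. So d(Quinn,Carol) = 3.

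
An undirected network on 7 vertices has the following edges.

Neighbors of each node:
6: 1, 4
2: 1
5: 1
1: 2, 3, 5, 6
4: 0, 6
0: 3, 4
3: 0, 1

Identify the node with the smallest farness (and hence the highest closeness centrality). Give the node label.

1

Farness (sum of distances to all others) for each node — 0:12, 1:8, 2:13, 3:10, 4:12, 5:13, 6:10.
The smallest farness is 8, for 1, so 1 has the highest closeness.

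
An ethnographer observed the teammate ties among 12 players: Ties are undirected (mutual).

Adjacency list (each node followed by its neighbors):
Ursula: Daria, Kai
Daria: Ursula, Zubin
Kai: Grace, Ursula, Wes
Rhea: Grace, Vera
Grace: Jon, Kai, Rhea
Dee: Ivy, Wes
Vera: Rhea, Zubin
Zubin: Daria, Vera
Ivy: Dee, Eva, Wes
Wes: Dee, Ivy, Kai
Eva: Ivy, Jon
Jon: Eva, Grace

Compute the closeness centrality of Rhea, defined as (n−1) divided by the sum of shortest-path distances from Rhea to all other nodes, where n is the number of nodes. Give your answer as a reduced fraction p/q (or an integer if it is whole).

Distances from Rhea: Daria:3, Dee:4, Eva:3, Grace:1, Ivy:4, Jon:2, Kai:2, Ursula:3, Vera:1, Wes:3, Zubin:2. Sum = 28.
n = 12, so closeness = 11/28.

11/28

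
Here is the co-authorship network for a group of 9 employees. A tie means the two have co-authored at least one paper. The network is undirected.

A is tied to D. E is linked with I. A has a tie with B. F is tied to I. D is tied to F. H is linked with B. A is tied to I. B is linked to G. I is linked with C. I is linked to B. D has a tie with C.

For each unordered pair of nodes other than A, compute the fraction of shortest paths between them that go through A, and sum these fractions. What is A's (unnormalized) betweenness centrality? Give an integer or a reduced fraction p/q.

11/3

Pairs whose geodesics pass through A — D–H: 1; D–E: 1/3; D–B: 1; D–I: 1/3; D–G: 1.
All other pairs contribute 0.
Summing the contributions gives betweenness(A) = 11/3.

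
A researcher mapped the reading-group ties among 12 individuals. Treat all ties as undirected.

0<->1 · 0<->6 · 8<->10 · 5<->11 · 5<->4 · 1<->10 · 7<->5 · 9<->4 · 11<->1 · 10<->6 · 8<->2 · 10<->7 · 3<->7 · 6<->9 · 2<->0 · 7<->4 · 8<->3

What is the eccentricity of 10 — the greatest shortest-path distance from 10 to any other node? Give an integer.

Distances from 10: 0:2, 1:1, 2:2, 3:2, 4:2, 5:2, 6:1, 7:1, 8:1, 9:2, 11:2.
The largest is 2 (to 9, 0, 3, 5, 4, 11, and 2), so the eccentricity of 10 is 2.

2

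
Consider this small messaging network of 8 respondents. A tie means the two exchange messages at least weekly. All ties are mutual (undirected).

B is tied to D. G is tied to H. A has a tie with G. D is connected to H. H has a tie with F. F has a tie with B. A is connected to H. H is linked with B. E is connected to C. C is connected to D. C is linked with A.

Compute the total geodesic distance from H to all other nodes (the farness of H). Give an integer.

Distances from H: A:1, B:1, C:2, D:1, E:3, F:1, G:1.
Sum = 1 + 1 + 2 + 1 + 3 + 1 + 1 = 10.

10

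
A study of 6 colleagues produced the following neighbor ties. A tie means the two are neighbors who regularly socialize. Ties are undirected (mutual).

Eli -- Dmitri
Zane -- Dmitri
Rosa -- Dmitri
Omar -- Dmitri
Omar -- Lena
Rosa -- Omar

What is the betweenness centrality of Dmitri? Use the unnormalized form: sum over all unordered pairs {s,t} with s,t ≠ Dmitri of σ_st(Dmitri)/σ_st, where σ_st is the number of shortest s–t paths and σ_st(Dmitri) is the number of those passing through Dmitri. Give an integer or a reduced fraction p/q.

Pairs whose geodesics pass through Dmitri — Lena–Zane: 1; Lena–Eli: 1; Rosa–Zane: 1; Rosa–Eli: 1; Zane–Omar: 1; Zane–Eli: 1; Omar–Eli: 1.
All other pairs contribute 0.
Summing the contributions gives betweenness(Dmitri) = 7.

7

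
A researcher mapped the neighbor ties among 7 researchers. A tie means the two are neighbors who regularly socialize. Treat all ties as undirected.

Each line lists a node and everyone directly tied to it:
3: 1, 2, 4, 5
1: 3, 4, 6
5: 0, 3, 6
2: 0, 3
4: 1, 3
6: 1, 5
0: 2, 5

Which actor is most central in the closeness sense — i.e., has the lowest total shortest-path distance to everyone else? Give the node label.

Farness (sum of distances to all others) for each node — 0:12, 1:10, 2:11, 3:8, 4:11, 5:9, 6:11.
The smallest farness is 8, for 3, so 3 has the highest closeness.

3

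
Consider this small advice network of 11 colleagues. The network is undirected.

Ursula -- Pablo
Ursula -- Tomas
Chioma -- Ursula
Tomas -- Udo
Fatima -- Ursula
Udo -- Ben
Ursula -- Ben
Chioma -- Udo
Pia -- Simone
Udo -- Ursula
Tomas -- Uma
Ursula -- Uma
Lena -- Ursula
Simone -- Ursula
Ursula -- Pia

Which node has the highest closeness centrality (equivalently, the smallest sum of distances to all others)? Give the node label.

Ursula

Farness (sum of distances to all others) for each node — Ben:18, Chioma:18, Fatima:19, Lena:19, Pablo:19, Pia:18, Simone:18, Tomas:17, Udo:16, Uma:18, Ursula:10.
The smallest farness is 10, for Ursula, so Ursula has the highest closeness.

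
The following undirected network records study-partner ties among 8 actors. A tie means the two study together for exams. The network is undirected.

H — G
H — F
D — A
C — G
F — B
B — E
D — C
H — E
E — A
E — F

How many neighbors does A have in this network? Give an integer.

2

A is directly tied to D and E. That is 2 neighbors, so the degree of A is 2.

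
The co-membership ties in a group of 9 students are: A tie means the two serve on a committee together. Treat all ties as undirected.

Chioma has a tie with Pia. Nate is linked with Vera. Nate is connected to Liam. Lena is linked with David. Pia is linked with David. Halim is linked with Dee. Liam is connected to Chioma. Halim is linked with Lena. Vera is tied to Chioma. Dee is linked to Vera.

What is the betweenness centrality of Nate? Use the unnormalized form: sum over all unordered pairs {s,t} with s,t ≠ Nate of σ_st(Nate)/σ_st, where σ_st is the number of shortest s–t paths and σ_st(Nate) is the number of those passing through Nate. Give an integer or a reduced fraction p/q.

3/2

Pairs whose geodesics pass through Nate — Halim–Liam: 1/2; Dee–Liam: 1/2; Vera–Liam: 1/2.
All other pairs contribute 0.
Summing the contributions gives betweenness(Nate) = 3/2.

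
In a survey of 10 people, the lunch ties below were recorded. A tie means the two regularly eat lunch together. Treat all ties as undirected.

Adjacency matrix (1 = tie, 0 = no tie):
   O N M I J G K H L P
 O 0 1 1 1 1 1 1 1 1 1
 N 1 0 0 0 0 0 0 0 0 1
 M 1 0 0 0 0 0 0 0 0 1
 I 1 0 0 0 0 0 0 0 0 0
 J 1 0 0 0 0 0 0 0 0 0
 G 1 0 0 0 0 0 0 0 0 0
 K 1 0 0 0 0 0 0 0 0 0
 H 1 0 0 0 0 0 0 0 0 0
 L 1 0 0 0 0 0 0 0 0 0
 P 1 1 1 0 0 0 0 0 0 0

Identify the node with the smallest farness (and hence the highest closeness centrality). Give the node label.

Farness (sum of distances to all others) for each node — G:17, H:17, I:17, J:17, K:17, L:17, M:16, N:16, O:9, P:15.
The smallest farness is 9, for O, so O has the highest closeness.

O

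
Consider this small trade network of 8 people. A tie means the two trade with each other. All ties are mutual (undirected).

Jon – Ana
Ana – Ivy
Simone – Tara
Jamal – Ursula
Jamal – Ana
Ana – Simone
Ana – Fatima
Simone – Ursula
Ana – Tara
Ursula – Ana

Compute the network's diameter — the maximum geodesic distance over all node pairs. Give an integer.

Eccentricity of each node (its greatest distance to any other): Ana:1, Fatima:2, Ivy:2, Jamal:2, Jon:2, Simone:2, Tara:2, Ursula:2.
The maximum eccentricity is 2, realized for instance by the pair Ursula–Jon via Ursula – Ana – Jon. So the diameter is 2.

2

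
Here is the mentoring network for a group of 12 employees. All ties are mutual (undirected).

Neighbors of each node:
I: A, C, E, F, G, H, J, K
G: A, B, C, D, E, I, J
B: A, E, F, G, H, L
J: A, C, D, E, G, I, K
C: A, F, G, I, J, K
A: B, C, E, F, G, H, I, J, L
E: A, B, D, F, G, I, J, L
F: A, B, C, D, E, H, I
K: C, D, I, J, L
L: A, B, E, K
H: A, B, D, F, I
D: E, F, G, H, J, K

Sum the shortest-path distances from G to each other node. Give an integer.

15

Distances from G: A:1, B:1, C:1, D:1, E:1, F:2, H:2, I:1, J:1, K:2, L:2.
Sum = 1 + 1 + 1 + 1 + 1 + 2 + 2 + 1 + 1 + 2 + 2 = 15.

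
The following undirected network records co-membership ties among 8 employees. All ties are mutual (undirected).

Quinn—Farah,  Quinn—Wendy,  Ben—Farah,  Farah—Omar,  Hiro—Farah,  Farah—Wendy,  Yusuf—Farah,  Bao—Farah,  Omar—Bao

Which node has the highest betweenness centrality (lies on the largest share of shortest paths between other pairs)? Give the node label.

Unnormalized betweenness of each node: Bao:0, Ben:0, Farah:19, Hiro:0, Omar:0, Quinn:0, Wendy:0, Yusuf:0.
Farah has the largest value, 19, making it the main broker — the node through which the most shortest paths run.

Farah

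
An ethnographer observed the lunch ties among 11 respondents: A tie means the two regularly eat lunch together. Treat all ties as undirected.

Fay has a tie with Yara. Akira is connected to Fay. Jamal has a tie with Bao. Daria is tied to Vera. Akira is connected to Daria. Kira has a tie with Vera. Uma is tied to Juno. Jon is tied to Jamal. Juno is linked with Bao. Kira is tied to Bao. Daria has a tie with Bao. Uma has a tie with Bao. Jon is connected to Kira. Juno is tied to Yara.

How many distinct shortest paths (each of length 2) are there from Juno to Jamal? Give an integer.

The shortest distance is 2, and the only length-2 path is Juno–Bao–Jamal. So there is exactly 1 shortest path.

1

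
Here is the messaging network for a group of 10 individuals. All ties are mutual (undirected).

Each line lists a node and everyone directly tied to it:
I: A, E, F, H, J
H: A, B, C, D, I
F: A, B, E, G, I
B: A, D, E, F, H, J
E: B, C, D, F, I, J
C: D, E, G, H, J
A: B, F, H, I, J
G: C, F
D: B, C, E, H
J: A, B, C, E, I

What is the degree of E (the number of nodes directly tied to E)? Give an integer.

6

E is directly tied to B, C, D, F, I, and J. That is 6 neighbors, so the degree of E is 6.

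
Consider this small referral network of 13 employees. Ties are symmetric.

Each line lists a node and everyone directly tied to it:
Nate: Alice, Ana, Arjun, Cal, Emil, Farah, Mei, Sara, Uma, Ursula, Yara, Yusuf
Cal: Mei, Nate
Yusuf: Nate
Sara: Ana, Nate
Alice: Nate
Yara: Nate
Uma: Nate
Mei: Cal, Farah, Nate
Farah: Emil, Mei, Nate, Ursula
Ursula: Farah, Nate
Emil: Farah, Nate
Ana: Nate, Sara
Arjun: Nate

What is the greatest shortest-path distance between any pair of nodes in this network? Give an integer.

Eccentricity of each node (its greatest distance to any other): Alice:2, Ana:2, Arjun:2, Cal:2, Emil:2, Farah:2, Mei:2, Nate:1, Sara:2, Uma:2, Ursula:2, Yara:2, Yusuf:2.
The maximum eccentricity is 2, realized for instance by the pair Uma–Sara via Uma – Nate – Sara. So the diameter is 2.

2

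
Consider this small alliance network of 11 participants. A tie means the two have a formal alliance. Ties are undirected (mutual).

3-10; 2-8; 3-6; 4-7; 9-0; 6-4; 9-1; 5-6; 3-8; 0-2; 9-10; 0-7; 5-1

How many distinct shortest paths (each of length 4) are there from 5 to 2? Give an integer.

2

The shortest distance is 4. The length-4 paths are: 5–1–9–0–2; 5–6–3–8–2.
That gives 2 distinct shortest paths.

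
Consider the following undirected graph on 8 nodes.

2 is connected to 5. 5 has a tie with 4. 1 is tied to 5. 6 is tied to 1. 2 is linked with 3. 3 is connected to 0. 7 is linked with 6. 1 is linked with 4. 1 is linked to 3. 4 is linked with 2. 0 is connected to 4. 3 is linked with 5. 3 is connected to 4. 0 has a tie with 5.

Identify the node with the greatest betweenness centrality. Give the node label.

Unnormalized betweenness of each node: 0:0, 1:10, 2:0, 3:7/3, 4:7/3, 5:7/3, 6:6, 7:0.
1 has the largest value, 10, making it the main broker — the node through which the most shortest paths run.

1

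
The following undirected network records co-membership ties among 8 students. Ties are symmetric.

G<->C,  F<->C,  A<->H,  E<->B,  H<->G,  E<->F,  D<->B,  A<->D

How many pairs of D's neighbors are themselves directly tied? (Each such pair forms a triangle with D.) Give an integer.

0

D's neighbors are A and B, but none of them are tied to each other, so no triangle contains D.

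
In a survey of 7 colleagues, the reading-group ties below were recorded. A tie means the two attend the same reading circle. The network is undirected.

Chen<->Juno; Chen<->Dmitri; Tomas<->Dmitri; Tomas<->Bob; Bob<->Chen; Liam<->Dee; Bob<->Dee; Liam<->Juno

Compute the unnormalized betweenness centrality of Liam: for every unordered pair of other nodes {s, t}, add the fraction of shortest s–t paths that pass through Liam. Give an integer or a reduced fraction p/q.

Pairs whose geodesics pass through Liam — Juno–Dee: 1.
All other pairs contribute 0.
Summing the contributions gives betweenness(Liam) = 1.

1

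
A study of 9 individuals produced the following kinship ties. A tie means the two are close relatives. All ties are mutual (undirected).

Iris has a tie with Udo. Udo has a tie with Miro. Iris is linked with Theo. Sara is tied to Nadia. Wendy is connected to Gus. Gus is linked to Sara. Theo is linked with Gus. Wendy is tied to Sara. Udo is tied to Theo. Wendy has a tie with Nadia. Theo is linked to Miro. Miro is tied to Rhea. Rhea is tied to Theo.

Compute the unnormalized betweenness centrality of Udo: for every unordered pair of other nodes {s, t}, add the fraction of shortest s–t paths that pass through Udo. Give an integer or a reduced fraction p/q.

1/2

Pairs whose geodesics pass through Udo — Miro–Iris: 1/2.
All other pairs contribute 0.
Summing the contributions gives betweenness(Udo) = 1/2.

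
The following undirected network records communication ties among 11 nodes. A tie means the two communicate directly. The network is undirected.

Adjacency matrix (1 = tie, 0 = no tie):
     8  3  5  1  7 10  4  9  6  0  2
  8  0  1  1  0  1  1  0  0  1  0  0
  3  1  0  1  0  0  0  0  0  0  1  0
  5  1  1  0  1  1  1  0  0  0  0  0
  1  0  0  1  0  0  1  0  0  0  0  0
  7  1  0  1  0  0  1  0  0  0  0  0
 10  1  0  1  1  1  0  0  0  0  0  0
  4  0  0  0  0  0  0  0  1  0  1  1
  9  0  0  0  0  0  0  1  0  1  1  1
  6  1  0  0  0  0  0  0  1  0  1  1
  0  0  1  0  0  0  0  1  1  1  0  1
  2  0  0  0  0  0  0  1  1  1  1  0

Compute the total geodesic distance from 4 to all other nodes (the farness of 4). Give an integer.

25

Distances from 4: 0:1, 1:4, 2:1, 3:2, 5:3, 6:2, 7:4, 8:3, 9:1, 10:4.
Sum = 1 + 4 + 1 + 2 + 3 + 2 + 4 + 3 + 1 + 4 = 25.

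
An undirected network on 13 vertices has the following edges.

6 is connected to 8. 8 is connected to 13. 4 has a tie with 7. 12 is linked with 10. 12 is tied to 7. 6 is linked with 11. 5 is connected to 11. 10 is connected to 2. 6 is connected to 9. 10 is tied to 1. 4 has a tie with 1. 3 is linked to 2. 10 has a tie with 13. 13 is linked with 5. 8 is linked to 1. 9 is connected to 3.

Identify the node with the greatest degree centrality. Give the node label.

Degrees — 1:3, 2:2, 3:2, 4:2, 5:2, 6:3, 7:2, 8:3, 9:2, 10:4, 11:2, 12:2, 13:3.
The maximum is 4, attained only by 10.

10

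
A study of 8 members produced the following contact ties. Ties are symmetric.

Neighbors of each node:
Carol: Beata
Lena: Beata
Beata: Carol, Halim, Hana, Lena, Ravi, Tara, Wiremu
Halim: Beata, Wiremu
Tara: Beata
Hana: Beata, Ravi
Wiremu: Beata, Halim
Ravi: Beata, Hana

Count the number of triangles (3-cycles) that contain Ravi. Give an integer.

1

Ravi's neighbors: Beata and Hana.
Neighbor pairs that are themselves tied: Ravi–Beata–Hana. Each forms one triangle with Ravi, for 1 in total.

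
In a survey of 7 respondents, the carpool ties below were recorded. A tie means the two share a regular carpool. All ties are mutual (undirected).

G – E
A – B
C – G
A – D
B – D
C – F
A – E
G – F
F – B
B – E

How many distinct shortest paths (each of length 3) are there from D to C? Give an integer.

1

The shortest distance is 3, and the only length-3 path is D–B–F–C. So there is exactly 1 shortest path.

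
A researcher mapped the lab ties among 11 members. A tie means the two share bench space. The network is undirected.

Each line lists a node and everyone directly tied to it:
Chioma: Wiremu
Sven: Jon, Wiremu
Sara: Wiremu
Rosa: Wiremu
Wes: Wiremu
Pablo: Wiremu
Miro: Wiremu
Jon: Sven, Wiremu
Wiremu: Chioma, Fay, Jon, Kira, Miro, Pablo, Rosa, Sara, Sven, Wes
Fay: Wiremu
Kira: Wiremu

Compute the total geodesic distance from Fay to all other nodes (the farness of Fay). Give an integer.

19

Distances from Fay: Chioma:2, Jon:2, Kira:2, Miro:2, Pablo:2, Rosa:2, Sara:2, Sven:2, Wes:2, Wiremu:1.
Sum = 2 + 2 + 2 + 2 + 2 + 2 + 2 + 2 + 2 + 1 = 19.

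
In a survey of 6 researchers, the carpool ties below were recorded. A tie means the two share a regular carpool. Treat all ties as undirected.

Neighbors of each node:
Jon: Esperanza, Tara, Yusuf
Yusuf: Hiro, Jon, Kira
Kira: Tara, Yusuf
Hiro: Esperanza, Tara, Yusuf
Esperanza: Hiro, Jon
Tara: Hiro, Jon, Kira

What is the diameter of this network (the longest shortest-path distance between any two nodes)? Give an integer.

3

Eccentricity of each node (its greatest distance to any other): Esperanza:3, Hiro:2, Jon:2, Kira:3, Tara:2, Yusuf:2.
The maximum eccentricity is 3, realized for instance by the pair Kira–Esperanza via Kira – Yusuf – Hiro – Esperanza. So the diameter is 3.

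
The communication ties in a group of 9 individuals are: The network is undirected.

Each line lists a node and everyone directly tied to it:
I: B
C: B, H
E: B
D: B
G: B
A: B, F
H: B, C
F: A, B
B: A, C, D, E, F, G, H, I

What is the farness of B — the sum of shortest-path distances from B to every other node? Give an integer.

Distances from B: A:1, C:1, D:1, E:1, F:1, G:1, H:1, I:1.
Sum = 1 + 1 + 1 + 1 + 1 + 1 + 1 + 1 = 8.

8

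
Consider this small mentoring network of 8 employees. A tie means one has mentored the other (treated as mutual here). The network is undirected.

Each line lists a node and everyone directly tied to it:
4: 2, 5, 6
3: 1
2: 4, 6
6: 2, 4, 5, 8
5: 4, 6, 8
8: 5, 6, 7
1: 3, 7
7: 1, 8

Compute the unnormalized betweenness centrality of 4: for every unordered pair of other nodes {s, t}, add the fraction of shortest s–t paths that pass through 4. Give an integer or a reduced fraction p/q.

Pairs whose geodesics pass through 4 — 2–5: 1/2.
All other pairs contribute 0.
Summing the contributions gives betweenness(4) = 1/2.

1/2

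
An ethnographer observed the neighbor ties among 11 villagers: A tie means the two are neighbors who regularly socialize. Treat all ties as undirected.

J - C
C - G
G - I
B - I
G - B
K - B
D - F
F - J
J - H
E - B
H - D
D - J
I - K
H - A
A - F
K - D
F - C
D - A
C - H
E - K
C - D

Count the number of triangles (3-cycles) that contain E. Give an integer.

E's neighbors: B and K.
Neighbor pairs that are themselves tied: E–B–K. Each forms one triangle with E, for 1 in total.

1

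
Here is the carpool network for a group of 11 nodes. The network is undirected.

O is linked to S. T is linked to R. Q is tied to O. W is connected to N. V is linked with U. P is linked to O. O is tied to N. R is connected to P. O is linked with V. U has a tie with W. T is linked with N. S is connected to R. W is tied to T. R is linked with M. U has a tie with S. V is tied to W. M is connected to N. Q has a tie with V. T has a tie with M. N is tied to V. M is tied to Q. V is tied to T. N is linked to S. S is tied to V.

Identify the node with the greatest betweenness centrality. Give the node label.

V

Unnormalized betweenness of each node: M:13/6, N:179/42, O:17/3, P:1/2, Q:41/42, R:29/7, S:173/42, T:23/7, U:1/3, V:52/7, W:47/42.
V has the largest value, 52/7, making it the main broker — the node through which the most shortest paths run.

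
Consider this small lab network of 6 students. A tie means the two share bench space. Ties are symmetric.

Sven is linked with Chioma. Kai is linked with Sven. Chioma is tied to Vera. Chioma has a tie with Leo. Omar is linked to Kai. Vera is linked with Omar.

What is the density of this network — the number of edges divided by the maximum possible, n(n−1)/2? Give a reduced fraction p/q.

2/5

There are 6 edges and 6 nodes, so the maximum possible is C(6,2) = 15.
Density = 6/15 = 2/5.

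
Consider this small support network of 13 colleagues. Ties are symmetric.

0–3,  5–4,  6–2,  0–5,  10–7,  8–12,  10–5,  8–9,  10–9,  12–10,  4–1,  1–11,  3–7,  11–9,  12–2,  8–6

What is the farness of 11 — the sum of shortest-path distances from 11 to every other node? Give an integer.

32

Distances from 11: 0:4, 1:1, 2:4, 3:4, 4:2, 5:3, 6:3, 7:3, 8:2, 9:1, 10:2, 12:3.
Sum = 4 + 1 + 4 + 4 + 2 + 3 + 3 + 3 + 2 + 1 + 2 + 3 = 32.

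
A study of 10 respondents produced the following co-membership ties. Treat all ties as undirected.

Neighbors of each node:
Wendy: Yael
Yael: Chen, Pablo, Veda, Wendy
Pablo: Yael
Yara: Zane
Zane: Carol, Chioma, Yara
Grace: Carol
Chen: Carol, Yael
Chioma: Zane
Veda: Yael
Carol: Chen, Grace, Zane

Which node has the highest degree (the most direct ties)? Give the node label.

Yael

Degrees — Carol:3, Chen:2, Chioma:1, Grace:1, Pablo:1, Veda:1, Wendy:1, Yael:4, Yara:1, Zane:3.
The maximum is 4, attained only by Yael.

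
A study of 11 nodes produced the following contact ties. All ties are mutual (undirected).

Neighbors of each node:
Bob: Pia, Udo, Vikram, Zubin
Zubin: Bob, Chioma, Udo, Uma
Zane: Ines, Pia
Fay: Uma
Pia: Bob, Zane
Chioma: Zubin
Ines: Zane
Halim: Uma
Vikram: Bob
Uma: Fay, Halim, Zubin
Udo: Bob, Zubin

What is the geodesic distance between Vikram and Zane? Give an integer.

3

One shortest route is Vikram – Bob – Pia – Zane, which uses 3 edges, and at distance 2 from Vikram we only reach {Pia, Udo, Zubin}, which does not include Zane. So d(Vikram,Zane) = 3.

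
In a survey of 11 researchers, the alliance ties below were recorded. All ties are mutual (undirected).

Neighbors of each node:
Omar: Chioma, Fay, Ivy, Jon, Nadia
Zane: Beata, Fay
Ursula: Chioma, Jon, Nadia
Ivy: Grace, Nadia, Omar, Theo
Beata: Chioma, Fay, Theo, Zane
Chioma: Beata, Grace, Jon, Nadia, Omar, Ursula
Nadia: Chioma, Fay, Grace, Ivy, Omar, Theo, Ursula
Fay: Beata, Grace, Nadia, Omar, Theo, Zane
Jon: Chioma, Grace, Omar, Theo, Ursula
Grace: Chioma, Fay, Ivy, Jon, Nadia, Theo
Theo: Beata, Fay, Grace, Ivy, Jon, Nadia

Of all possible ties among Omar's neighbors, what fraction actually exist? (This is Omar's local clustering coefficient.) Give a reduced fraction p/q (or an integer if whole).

2/5

Omar's neighbors: Chioma, Fay, Ivy, Jon, and Nadia (k = 5).
Possible neighbor pairs: C(5,2) = 10. Edges among them: Chioma–Jon, Chioma–Nadia, Fay–Nadia, Ivy–Nadia → e = 4.
Clustering(Omar) = 4/10 = 2/5.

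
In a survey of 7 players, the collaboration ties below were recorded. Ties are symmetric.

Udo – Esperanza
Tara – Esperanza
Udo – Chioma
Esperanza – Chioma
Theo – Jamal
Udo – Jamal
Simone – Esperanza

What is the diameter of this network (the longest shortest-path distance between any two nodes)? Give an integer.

Eccentricity of each node (its greatest distance to any other): Chioma:3, Esperanza:3, Jamal:3, Simone:4, Tara:4, Theo:4, Udo:2.
The maximum eccentricity is 4, realized for instance by the pair Tara–Theo via Tara – Esperanza – Udo – Jamal – Theo. So the diameter is 4.

4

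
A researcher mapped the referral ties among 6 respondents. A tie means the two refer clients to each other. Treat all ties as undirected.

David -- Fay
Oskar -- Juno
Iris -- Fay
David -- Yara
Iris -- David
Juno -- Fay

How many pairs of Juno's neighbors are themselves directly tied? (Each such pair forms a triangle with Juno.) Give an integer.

0

Juno's neighbors are Fay and Oskar, but none of them are tied to each other, so no triangle contains Juno.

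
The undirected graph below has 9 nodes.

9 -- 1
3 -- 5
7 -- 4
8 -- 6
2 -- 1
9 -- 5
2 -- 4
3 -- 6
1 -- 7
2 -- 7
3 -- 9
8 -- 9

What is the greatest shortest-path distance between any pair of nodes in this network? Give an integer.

5

Eccentricity of each node (its greatest distance to any other): 1:3, 2:4, 3:4, 4:5, 5:4, 6:5, 7:4, 8:4, 9:3.
The maximum eccentricity is 5, realized for instance by the pair 6–4 via 6 – 8 – 9 – 1 – 2 – 4. So the diameter is 5.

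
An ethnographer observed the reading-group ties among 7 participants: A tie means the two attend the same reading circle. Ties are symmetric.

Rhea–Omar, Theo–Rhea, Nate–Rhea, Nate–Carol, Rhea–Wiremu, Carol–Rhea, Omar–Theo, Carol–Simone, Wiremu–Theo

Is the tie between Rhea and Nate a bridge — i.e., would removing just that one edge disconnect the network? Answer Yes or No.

No

Even without that edge, Rhea still reaches Nate via Rhea – Carol – Nate, so the network stays connected. Not a bridge.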